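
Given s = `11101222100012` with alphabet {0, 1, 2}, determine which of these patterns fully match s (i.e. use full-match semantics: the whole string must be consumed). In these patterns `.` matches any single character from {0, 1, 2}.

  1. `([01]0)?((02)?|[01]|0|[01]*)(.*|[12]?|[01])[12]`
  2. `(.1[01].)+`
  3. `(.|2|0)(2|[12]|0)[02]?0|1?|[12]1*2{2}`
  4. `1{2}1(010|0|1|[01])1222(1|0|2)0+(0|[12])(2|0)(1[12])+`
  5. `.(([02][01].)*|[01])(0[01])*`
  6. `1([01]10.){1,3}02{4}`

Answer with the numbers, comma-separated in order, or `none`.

1, 4

1 → match
2 → no match
3 → no match
4 → match
5 → no match
6 → no match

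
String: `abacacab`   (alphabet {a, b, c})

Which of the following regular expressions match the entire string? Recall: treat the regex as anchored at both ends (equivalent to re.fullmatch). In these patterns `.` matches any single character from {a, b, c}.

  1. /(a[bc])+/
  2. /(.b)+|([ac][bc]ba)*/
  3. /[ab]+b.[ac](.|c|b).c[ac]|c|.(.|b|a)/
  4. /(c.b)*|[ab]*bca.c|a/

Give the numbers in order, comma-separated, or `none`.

1 → match
2 → no match
3 → no match
4 → no match

1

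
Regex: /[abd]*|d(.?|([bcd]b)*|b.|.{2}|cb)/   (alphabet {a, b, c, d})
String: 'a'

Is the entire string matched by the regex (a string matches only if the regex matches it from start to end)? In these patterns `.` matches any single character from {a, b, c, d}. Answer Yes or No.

Yes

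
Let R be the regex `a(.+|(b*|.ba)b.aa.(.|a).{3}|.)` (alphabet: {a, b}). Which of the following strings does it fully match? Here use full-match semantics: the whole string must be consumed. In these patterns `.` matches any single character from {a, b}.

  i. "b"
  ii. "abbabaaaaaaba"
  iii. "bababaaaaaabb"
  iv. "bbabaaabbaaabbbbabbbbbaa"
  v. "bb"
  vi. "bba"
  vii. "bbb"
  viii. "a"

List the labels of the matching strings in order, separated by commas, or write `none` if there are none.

ii

i. "b" → no match — must start with "a"
ii → match
iii → no match — must start with "a"
iv → no match — must start with "a"
v. "bb" → no match — must start with "a"
vi. "bba" → no match — must start with "a"
vii. "bbb" → no match — must start with "a"
viii. "a" → no match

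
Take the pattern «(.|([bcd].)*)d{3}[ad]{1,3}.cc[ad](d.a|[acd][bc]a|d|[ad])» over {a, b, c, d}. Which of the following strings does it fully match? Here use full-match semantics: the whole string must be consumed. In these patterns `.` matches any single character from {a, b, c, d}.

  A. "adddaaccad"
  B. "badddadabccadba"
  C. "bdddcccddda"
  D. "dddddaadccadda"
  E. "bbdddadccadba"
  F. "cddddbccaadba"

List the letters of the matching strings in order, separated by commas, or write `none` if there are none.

A → match
B → match
C → no match
D → match
E → match
F → no match

A, B, D, E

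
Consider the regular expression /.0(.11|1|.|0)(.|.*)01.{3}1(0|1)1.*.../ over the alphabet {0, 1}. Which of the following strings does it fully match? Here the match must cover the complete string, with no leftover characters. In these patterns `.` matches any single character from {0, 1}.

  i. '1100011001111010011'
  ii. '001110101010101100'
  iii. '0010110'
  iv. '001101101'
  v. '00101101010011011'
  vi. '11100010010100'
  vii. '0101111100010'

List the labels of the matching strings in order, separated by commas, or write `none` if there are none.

i → no match
ii → match
iii → no match
iv → no match
v → no match
vi → no match
vii → no match

ii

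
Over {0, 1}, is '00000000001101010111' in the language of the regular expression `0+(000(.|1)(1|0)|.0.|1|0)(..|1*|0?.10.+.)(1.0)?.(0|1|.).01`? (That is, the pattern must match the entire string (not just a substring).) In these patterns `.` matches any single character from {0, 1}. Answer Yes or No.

Every match must end with '01', but '00000000001101010111' does not.

No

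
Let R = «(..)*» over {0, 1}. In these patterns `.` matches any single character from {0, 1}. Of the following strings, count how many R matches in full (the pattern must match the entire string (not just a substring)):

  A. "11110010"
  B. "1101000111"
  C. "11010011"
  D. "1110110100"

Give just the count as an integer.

4

A → match
B → match
C → match
D → match
Total matched: 4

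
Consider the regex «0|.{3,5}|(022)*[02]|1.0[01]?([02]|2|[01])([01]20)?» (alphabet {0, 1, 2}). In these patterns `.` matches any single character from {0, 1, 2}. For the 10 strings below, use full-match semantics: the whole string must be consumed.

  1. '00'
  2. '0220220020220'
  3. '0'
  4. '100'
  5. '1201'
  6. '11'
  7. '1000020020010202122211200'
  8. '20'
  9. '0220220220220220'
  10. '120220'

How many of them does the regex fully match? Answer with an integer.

4

1. '00' → no match
2 → no match
3. '0' → match
4. '100' → match
5. '1201' → match
6. '11' → no match
7 → no match
8. '20' → no match
9 → match
10. '120220' → no match
Total matched: 4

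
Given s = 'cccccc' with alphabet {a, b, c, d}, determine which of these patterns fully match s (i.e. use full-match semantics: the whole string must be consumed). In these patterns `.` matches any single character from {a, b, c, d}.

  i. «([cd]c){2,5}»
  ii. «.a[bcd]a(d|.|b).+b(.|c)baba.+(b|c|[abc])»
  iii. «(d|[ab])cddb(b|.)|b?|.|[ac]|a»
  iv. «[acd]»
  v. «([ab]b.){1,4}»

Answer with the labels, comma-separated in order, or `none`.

i → match
ii → no match
iii → no match
iv → no match
v → no match

i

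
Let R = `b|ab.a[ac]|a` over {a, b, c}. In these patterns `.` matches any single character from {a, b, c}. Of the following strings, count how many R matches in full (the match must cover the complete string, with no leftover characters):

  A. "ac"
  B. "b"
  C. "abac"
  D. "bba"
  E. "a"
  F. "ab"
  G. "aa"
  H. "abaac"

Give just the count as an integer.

3

A. "ac" → no match
B. "b" → match
C. "abac" → no match
D. "bba" → no match
E. "a" → match
F. "ab" → no match
G. "aa" → no match
H. "abaac" → match
Total matched: 3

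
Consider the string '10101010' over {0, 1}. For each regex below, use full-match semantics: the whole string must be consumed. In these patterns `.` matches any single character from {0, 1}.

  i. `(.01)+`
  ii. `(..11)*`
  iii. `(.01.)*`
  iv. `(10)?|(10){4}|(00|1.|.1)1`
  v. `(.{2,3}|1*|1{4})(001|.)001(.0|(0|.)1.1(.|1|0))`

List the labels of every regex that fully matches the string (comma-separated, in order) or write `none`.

i → no match — must end with '01'
ii → no match
iii → match
iv → match
v → no match

iii, iv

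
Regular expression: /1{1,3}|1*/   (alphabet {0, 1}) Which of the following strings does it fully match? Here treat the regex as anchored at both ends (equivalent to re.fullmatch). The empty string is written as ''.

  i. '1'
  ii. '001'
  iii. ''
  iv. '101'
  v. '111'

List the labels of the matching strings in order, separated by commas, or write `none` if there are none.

i, iii, v

i → match
ii → no match
iii → match
iv → no match
v → match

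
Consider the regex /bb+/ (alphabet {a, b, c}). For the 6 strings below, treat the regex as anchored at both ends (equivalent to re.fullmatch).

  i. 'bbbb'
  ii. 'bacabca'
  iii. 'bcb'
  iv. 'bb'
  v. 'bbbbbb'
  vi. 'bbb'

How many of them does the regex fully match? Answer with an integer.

4

i → match
ii → no match — must start with 'bb'
iii → no match — must start with 'bb'
iv → match
v → match
vi → match
Total matched: 4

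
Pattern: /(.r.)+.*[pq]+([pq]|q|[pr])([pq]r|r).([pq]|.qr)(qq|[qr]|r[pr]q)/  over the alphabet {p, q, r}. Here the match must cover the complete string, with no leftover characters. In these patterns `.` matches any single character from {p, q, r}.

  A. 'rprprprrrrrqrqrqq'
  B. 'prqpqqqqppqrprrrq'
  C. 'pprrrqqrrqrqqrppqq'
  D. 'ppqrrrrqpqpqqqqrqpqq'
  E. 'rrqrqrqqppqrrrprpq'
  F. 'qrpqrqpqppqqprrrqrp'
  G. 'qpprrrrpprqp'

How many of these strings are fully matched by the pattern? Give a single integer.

A → no match
B → no match
C → no match
D → no match
E → match
F → no match
G → no match
Total matched: 1

1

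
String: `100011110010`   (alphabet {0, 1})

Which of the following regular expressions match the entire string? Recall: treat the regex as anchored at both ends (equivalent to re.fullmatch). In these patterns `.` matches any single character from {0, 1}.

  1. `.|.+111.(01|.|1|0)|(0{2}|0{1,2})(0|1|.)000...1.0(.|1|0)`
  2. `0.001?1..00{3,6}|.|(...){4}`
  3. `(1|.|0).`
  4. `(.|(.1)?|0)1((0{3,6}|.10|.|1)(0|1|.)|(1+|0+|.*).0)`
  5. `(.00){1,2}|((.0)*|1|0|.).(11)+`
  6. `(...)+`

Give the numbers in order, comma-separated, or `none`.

1 → no match
2 → match
3 → no match
4 → match
5 → no match
6 → match

2, 4, 6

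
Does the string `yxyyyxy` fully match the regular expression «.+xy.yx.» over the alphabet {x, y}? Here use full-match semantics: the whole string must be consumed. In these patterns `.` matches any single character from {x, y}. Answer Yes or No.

Yes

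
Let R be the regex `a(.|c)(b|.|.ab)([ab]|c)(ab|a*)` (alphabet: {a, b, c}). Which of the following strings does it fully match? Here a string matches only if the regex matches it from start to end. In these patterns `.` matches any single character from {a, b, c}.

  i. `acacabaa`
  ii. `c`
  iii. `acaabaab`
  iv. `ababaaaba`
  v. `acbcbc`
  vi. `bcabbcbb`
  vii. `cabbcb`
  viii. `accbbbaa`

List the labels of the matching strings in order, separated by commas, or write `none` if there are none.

iii

i. `acacabaa` → no match
ii. `c` → no match — must start with `a`
iii. `acaabaab` → match
iv. `ababaaaba` → no match
v. `acbcbc` → no match
vi. `bcabbcbb` → no match — must start with `a`
vii. `cabbcb` → no match — must start with `a`
viii. `accbbbaa` → no match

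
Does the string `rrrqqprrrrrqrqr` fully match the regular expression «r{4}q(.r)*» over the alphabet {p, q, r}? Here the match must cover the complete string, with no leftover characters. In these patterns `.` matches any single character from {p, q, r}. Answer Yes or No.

No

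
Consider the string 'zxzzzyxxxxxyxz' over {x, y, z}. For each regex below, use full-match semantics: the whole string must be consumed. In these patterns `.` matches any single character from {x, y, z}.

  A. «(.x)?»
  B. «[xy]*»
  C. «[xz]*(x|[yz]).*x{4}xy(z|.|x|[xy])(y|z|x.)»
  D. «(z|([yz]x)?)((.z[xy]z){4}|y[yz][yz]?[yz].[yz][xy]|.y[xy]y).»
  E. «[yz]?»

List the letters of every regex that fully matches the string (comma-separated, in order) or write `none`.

C

A → no match
B → no match
C → match
D → no match
E → no match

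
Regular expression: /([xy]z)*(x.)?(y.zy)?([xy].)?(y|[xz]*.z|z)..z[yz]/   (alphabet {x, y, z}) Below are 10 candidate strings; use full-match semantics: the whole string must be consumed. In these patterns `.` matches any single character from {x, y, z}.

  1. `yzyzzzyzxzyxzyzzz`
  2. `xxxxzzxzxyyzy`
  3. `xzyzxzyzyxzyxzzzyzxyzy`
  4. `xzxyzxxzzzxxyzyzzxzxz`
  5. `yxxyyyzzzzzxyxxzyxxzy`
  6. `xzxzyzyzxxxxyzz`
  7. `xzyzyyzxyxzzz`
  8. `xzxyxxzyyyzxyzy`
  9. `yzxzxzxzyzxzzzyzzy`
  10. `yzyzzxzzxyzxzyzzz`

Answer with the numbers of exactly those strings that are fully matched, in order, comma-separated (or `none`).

1 → no match
2 → no match
3 → match
4 → no match
5 → no match
6 → no match
7 → no match
8 → no match
9 → match
10 → no match

3, 9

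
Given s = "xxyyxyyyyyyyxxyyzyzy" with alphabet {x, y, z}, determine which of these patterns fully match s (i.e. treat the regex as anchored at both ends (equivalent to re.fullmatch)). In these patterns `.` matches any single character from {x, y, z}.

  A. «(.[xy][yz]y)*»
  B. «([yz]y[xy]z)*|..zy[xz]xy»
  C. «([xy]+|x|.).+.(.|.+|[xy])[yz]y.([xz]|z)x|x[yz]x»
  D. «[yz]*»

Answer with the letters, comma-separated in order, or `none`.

A → match
B → no match
C → no match — must end with "x"
D → no match

A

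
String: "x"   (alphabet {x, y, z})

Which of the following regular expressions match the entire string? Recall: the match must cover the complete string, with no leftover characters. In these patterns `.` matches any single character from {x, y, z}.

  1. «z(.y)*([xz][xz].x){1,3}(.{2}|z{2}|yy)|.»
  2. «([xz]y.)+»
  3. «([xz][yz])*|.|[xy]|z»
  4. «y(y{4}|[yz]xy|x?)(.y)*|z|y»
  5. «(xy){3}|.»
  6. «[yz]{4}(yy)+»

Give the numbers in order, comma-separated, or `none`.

1, 3, 5

1 → match
2 → no match
3 → match
4 → no match
5 → match
6 → no match — must end with "yy"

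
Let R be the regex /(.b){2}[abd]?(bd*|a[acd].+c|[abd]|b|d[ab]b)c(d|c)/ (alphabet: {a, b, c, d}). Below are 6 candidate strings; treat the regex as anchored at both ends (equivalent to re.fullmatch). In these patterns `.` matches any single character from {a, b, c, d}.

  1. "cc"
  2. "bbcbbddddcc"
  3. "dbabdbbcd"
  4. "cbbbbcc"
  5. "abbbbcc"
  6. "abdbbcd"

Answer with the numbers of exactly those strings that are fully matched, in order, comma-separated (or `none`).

2, 3, 4, 5, 6

1. "cc" → no match
2. "bbcbbddddcc" → match
3. "dbabdbbcd" → match
4. "cbbbbcc" → match
5. "abbbbcc" → match
6. "abdbbcd" → match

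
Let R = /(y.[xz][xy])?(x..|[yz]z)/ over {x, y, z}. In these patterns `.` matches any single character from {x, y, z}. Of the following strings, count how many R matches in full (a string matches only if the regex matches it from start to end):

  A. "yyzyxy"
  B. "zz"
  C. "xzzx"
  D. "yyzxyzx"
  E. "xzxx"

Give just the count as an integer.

A → no match
B → match
C → no match
D → no match
E → no match
Total matched: 1

1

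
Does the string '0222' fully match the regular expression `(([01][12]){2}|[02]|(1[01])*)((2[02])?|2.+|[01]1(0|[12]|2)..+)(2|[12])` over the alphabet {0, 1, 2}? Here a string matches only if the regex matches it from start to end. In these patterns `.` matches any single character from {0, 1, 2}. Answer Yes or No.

Yes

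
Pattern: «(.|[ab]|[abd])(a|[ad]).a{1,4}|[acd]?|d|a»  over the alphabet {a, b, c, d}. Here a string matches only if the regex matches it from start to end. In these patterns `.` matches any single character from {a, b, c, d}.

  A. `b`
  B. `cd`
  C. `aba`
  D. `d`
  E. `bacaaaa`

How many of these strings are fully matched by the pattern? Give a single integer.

2

A → no match
B → no match
C → no match
D → match
E → match
Total matched: 2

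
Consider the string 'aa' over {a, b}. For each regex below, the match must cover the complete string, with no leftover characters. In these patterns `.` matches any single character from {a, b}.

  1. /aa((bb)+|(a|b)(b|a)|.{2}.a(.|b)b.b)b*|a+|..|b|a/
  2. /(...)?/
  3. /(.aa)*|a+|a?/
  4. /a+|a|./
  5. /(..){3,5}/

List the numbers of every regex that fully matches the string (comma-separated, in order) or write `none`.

1 → match
2 → no match
3 → match
4 → match
5 → no match

1, 3, 4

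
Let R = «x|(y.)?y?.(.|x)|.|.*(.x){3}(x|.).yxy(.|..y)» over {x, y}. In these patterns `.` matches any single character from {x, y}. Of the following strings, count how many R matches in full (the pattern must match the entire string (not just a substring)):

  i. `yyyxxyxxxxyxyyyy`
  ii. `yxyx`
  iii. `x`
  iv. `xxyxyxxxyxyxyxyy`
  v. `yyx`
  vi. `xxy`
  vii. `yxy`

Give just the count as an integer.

i → no match
ii → match
iii → match
iv → match
v → match
vi → no match
vii → match
Total matched: 5

5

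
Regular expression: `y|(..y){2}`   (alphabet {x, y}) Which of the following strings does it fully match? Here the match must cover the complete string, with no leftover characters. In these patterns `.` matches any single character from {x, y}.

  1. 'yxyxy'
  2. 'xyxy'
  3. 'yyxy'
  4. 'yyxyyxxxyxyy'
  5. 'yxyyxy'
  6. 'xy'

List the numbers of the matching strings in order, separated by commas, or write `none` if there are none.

1 → no match
2 → no match
3 → no match
4 → no match
5 → match
6 → no match

5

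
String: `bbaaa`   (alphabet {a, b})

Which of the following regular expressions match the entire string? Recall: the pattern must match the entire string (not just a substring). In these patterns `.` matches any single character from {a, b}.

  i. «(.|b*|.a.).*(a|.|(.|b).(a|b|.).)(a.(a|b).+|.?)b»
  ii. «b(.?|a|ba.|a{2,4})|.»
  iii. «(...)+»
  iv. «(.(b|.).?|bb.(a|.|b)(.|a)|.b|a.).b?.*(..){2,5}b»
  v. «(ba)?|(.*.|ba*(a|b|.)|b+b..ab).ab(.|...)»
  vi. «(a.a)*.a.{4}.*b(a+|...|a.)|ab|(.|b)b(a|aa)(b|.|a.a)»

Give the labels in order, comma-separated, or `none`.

i → no match — must end with `b`
ii → no match
iii → no match
iv → no match — must end with `b`
v → no match
vi → match

vi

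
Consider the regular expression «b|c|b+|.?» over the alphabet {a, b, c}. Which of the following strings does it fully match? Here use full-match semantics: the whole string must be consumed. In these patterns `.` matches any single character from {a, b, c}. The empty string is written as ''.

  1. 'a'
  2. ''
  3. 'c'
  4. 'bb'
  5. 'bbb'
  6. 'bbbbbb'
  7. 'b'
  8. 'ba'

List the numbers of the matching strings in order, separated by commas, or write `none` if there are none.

1, 2, 3, 4, 5, 6, 7

1 → match
2 → match
3 → match
4 → match
5 → match
6 → match
7 → match
8 → no match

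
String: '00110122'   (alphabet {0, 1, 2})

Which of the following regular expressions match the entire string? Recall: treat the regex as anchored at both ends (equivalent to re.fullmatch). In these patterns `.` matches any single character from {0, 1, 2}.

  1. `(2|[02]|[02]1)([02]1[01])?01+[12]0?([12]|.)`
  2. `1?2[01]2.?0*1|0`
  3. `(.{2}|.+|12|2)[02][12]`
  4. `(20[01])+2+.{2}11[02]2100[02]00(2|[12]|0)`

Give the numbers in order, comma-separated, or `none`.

1 → match
2 → no match
3 → match
4 → no match — must start with '20'

1, 3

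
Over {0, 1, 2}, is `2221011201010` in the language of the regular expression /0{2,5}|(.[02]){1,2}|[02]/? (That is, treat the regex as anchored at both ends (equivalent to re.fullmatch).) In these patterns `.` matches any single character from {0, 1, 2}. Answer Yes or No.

No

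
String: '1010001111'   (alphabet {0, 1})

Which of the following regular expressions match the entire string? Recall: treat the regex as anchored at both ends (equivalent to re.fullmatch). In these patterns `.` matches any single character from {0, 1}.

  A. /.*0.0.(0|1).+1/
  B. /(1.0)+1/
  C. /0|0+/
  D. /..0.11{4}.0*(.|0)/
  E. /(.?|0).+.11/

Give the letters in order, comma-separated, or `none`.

A, E

A → match
B → no match — must end with '01'
C → no match — must start with '0'
D → no match
E → match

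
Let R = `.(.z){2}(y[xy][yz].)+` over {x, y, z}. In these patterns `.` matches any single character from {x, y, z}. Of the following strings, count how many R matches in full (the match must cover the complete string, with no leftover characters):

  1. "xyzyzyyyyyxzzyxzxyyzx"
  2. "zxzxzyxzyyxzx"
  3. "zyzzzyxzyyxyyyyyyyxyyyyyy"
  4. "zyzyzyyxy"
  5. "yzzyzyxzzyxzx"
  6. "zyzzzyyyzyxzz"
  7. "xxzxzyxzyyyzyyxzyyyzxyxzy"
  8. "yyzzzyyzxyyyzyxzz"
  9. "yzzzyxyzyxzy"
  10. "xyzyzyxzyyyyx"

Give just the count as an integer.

1 → match
2 → match
3 → match
4 → no match
5 → match
6 → match
7 → match
8 → match
9 → no match
10 → match
Total matched: 8

8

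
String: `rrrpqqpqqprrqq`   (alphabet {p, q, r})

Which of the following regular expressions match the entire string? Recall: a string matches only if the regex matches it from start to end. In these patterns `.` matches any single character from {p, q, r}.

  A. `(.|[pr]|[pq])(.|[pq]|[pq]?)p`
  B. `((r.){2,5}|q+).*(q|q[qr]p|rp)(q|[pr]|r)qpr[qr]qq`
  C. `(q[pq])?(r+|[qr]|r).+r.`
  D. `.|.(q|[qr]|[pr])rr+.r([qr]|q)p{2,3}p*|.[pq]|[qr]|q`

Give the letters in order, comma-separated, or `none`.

B

A → no match — must end with `p`
B → match
C → no match
D → no match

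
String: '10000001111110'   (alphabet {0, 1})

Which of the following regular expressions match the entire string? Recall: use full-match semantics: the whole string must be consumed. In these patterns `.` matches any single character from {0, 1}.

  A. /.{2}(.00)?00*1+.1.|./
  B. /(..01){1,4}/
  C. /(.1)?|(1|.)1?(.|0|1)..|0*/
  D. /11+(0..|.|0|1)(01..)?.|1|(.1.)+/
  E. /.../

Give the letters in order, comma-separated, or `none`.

A

A → match
B → no match — must end with '01'
C → no match
D → no match
E → no match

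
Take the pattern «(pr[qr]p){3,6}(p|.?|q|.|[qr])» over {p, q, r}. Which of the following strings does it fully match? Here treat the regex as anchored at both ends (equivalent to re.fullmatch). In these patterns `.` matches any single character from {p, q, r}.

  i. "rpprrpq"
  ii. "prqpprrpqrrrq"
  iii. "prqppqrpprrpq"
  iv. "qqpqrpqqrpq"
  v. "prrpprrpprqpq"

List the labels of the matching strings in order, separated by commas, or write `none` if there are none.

i → no match — must start with "pr"
ii → no match
iii → no match
iv → no match — must start with "pr"
v → match

v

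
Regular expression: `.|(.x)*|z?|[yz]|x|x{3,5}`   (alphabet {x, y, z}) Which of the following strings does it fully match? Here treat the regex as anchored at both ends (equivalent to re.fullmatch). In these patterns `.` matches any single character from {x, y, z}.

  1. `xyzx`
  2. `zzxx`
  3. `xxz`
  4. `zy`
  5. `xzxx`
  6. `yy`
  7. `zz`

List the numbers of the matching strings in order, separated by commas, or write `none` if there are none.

none

1 → no match
2 → no match
3 → no match
4 → no match
5 → no match
6 → no match
7 → no match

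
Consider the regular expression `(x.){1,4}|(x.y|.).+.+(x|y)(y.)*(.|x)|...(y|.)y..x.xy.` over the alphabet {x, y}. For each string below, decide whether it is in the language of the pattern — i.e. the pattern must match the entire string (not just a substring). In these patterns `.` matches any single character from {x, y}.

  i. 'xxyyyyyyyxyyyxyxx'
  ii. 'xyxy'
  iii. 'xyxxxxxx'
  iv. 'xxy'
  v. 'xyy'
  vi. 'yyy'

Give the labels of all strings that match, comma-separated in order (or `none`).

i, ii, iii

i → match
ii → match
iii → match
iv → no match
v → no match
vi → no match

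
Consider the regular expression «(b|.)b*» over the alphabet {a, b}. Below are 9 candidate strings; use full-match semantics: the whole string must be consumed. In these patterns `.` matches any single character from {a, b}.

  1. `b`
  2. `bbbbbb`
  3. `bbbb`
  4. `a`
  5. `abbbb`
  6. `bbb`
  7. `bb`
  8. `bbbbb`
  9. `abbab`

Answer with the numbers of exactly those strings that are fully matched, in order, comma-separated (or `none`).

1. `b` → match
2. `bbbbbb` → match
3. `bbbb` → match
4. `a` → match
5. `abbbb` → match
6. `bbb` → match
7. `bb` → match
8. `bbbbb` → match
9. `abbab` → no match

1, 2, 3, 4, 5, 6, 7, 8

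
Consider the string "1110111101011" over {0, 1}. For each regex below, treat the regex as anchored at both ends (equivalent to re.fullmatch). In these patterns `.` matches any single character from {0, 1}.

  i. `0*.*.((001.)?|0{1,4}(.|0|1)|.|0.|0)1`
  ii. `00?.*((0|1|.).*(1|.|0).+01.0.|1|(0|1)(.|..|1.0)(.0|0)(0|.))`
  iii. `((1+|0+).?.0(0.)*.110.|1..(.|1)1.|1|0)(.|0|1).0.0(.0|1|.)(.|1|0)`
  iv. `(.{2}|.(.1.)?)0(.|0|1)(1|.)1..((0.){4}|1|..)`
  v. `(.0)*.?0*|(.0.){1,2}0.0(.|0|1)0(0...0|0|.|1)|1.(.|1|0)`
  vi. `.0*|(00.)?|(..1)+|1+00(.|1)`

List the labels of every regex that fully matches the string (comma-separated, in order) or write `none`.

i → match
ii → no match — must start with "0"
iii → match
iv → no match
v → no match
vi → no match

i, iii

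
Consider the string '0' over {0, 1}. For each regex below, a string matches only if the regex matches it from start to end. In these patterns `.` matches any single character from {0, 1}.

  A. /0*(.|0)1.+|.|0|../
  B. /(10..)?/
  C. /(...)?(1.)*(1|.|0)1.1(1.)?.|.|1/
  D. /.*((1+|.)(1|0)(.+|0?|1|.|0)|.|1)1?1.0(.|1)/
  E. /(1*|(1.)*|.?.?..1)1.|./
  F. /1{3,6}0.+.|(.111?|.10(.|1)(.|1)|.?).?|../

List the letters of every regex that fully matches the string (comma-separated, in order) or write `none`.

A → match
B → no match
C → match
D → no match
E → match
F → match

A, C, E, F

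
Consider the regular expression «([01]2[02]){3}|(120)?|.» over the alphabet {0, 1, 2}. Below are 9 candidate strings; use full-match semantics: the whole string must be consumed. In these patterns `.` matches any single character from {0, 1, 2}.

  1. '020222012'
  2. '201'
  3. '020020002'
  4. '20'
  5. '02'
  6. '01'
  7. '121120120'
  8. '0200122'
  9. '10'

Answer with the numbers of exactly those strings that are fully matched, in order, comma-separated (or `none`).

1 → no match
2 → no match
3 → no match
4 → no match
5 → no match
6 → no match
7 → no match
8 → no match
9 → no match

none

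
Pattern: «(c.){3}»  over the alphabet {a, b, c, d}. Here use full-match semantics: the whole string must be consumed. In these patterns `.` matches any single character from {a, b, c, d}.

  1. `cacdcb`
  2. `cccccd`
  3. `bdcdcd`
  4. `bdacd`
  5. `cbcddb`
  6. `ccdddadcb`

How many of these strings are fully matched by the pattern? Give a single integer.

2

1. `cacdcb` → match
2. `cccccd` → match
3. `bdcdcd` → no match — must start with `c`
4. `bdacd` → no match — must start with `c`
5. `cbcddb` → no match
6. `ccdddadcb` → no match
Total matched: 2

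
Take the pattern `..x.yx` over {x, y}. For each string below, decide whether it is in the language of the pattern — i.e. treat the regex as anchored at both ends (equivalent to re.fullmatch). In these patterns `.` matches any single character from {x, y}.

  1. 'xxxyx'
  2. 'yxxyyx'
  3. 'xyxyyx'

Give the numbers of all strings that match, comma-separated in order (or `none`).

1 → no match
2 → match
3 → match

2, 3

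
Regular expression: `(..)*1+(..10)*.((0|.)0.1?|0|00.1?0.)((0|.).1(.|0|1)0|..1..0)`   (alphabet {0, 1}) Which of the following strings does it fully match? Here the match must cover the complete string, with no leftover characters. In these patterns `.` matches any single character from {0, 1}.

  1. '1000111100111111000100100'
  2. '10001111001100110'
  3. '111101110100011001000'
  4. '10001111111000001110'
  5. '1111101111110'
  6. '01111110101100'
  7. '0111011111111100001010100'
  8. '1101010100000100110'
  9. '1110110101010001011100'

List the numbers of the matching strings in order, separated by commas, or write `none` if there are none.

1, 2, 4, 5, 6, 8, 9

1 → match
2 → match
3 → no match
4 → match
5 → match
6 → match
7 → no match
8 → match
9 → match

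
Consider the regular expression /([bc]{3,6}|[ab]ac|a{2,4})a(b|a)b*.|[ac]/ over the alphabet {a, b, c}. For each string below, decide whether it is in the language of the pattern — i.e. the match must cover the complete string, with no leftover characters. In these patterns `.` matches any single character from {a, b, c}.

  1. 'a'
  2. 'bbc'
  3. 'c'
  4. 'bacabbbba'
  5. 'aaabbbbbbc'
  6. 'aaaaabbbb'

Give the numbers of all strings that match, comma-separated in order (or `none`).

1. 'a' → match
2. 'bbc' → no match
3. 'c' → match
4. 'bacabbbba' → match
5. 'aaabbbbbbc' → match
6. 'aaaaabbbb' → match

1, 3, 4, 5, 6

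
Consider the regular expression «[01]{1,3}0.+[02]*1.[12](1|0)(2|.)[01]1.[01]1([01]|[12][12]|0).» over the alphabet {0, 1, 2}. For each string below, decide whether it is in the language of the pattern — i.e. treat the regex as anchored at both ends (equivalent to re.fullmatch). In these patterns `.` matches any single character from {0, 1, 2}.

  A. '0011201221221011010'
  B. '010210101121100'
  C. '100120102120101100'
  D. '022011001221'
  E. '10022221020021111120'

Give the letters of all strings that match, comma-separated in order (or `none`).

A → no match
B → no match
C → match
D → no match
E → no match

C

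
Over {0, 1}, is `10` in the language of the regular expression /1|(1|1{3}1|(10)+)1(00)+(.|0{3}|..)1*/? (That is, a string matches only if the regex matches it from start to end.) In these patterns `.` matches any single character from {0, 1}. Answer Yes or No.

No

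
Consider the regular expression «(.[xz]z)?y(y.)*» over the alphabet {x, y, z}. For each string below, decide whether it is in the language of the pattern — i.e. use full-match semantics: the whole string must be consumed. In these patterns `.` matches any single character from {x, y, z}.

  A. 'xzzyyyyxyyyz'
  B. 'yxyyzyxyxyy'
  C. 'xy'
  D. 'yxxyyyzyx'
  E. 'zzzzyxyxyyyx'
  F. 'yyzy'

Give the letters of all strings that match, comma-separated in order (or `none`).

A → match
B → no match
C → no match
D → no match
E → no match
F → no match

A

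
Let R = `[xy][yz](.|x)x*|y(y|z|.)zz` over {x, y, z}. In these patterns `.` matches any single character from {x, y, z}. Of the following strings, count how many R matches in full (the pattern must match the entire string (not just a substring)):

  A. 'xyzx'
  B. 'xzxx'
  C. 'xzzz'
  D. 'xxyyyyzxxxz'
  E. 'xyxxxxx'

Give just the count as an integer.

A. 'xyzx' → match
B. 'xzxx' → match
C. 'xzzz' → no match
D. 'xxyyyyzxxxz' → no match
E. 'xyxxxxx' → match
Total matched: 3

3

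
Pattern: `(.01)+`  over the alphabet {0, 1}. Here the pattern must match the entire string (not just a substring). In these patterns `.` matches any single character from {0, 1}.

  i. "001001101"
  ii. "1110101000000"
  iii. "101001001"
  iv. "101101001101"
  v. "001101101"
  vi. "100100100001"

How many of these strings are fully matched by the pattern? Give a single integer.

i → match
ii → no match — must end with "01"
iii → match
iv → match
v → match
vi → no match
Total matched: 4

4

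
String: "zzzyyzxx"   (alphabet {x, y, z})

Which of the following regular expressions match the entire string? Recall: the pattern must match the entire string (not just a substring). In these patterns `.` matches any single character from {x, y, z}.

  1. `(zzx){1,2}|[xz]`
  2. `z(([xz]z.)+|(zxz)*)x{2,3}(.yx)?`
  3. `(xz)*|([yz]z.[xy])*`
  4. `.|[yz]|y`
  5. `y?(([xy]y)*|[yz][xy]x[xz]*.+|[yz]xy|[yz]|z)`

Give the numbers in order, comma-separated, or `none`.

3

1 → no match
2 → no match
3 → match
4 → no match
5 → no match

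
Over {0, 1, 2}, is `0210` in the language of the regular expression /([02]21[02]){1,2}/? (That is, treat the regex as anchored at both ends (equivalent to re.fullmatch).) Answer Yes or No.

Yes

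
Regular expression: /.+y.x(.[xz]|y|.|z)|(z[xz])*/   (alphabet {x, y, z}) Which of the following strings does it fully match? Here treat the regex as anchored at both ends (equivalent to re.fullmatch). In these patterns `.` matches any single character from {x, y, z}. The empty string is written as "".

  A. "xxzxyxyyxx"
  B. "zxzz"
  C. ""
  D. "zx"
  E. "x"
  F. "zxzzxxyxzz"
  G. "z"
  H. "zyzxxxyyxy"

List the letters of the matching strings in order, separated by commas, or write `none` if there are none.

A, B, C, D, H

A → match
B → match
C → match
D → match
E → no match
F → no match
G → no match
H → match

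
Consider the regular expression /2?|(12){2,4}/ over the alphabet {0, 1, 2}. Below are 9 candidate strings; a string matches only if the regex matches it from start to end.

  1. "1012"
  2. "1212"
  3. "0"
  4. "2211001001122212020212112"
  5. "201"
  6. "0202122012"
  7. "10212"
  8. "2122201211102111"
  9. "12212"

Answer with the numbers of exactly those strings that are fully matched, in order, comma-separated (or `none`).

1. "1012" → no match
2. "1212" → match
3. "0" → no match
4 → no match
5. "201" → no match
6. "0202122012" → no match
7. "10212" → no match
8 → no match
9. "12212" → no match

2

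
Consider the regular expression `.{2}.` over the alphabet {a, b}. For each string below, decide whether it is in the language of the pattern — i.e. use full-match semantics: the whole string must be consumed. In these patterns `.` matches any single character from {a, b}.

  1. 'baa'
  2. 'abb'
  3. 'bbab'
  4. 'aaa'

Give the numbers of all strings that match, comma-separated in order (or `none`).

1. 'baa' → match
2. 'abb' → match
3. 'bbab' → no match
4. 'aaa' → match

1, 2, 4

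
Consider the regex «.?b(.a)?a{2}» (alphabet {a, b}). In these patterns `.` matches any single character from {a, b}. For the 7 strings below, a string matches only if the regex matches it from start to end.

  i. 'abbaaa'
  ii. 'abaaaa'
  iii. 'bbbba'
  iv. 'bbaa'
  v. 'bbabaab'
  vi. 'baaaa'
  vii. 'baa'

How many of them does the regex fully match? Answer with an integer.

i → match
ii → match
iii → no match
iv → match
v → no match — must end with 'a'
vi → match
vii → match
Total matched: 5

5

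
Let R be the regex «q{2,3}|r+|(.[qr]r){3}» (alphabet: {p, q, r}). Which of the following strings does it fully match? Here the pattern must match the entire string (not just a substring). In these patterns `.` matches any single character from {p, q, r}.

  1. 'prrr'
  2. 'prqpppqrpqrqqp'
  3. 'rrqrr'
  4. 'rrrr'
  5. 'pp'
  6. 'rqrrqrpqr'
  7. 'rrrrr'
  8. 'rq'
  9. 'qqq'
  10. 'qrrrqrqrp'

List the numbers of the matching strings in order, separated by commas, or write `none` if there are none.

1. 'prrr' → no match
2 → no match
3. 'rrqrr' → no match
4. 'rrrr' → match
5. 'pp' → no match
6. 'rqrrqrpqr' → match
7. 'rrrrr' → match
8. 'rq' → no match
9. 'qqq' → match
10. 'qrrrqrqrp' → no match

4, 6, 7, 9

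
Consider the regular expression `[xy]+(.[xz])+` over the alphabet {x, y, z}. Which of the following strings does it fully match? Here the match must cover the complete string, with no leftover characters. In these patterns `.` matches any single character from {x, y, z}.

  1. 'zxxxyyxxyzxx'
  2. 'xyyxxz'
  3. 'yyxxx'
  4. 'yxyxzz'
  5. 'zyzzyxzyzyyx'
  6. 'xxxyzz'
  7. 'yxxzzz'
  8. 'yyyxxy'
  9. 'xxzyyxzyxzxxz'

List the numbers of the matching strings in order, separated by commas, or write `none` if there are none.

2, 3, 4, 6, 7

1. 'zxxxyyxxyzxx' → no match
2. 'xyyxxz' → match
3. 'yyxxx' → match
4. 'yxyxzz' → match
5. 'zyzzyxzyzyyx' → no match
6. 'xxxyzz' → match
7. 'yxxzzz' → match
8. 'yyyxxy' → no match
9 → no match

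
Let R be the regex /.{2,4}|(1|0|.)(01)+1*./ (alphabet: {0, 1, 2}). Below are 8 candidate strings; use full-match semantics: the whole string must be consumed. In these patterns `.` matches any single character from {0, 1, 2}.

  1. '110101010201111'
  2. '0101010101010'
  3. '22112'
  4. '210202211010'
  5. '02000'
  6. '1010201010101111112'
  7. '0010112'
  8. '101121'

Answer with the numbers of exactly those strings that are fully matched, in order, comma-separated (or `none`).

1 → no match
2 → no match
3 → no match
4 → no match
5 → no match
6 → no match
7 → match
8 → no match

7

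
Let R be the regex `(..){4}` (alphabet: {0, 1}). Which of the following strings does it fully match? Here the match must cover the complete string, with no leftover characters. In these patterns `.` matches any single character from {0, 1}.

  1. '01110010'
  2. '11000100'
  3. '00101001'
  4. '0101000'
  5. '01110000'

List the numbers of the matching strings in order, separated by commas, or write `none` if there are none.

1, 2, 3, 5

1 → match
2 → match
3 → match
4 → no match
5 → match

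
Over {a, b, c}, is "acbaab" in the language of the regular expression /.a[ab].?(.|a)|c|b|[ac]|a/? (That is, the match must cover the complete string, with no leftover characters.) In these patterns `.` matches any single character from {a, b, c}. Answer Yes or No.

No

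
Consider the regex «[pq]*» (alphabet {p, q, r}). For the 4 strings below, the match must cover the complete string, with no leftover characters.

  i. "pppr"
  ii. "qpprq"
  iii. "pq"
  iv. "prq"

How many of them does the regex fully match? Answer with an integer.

1

i → no match
ii → no match
iii → match
iv → no match
Total matched: 1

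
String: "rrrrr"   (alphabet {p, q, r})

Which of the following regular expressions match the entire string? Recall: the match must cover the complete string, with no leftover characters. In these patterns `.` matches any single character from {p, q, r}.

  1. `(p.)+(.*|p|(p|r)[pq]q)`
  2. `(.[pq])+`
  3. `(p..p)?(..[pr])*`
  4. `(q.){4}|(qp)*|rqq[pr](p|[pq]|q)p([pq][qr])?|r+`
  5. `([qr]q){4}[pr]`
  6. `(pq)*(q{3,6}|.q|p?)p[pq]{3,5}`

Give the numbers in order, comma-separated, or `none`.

4

1 → no match — must start with "p"
2 → no match
3 → no match
4 → match
5 → no match
6 → no match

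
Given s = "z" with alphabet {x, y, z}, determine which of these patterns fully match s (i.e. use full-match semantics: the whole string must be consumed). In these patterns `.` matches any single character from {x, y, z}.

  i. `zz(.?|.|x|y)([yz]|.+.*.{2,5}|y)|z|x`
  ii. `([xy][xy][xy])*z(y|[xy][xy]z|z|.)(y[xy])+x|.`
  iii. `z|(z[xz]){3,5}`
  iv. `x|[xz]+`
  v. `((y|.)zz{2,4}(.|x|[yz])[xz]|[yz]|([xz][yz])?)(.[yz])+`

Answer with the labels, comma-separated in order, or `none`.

i → match
ii → match
iii → match
iv → match
v → no match

i, ii, iii, iv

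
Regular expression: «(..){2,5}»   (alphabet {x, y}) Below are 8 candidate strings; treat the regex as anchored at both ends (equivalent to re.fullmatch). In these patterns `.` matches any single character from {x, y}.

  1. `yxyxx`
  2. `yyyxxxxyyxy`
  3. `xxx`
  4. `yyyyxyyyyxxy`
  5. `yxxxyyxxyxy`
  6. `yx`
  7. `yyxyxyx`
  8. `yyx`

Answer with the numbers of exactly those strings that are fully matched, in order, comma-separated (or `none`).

none

1 → no match
2 → no match
3 → no match
4 → no match
5 → no match
6 → no match
7 → no match
8 → no match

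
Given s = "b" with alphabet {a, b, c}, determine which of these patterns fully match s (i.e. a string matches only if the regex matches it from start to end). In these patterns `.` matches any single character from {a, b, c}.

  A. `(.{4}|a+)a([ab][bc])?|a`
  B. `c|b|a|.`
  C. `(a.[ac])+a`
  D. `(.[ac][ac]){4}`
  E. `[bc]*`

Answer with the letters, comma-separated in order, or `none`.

A → no match
B → match
C → no match — must start with "a"
D → no match
E → match

B, E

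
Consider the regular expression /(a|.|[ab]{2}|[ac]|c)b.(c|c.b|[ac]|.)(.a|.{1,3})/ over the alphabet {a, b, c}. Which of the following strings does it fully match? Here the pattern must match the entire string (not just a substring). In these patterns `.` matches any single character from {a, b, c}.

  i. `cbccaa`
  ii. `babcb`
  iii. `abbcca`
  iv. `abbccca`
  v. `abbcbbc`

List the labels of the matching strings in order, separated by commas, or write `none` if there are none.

i, iii, iv, v

i → match
ii → no match
iii → match
iv → match
v → match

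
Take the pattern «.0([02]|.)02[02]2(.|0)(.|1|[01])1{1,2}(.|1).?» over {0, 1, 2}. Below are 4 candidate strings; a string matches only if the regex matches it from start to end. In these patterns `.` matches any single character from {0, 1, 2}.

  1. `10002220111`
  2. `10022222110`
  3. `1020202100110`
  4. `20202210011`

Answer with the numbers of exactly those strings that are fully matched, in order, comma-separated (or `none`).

1

1. `10002220111` → match
2. `10022222110` → no match
3 → no match
4. `20202210011` → no match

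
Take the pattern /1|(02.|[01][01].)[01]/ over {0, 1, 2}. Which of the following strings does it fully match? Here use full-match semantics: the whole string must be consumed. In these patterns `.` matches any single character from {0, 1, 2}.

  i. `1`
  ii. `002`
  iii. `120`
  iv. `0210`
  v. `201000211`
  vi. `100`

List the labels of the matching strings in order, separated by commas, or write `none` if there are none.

i, iv

i → match
ii → no match
iii → no match
iv → match
v → no match
vi → no match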